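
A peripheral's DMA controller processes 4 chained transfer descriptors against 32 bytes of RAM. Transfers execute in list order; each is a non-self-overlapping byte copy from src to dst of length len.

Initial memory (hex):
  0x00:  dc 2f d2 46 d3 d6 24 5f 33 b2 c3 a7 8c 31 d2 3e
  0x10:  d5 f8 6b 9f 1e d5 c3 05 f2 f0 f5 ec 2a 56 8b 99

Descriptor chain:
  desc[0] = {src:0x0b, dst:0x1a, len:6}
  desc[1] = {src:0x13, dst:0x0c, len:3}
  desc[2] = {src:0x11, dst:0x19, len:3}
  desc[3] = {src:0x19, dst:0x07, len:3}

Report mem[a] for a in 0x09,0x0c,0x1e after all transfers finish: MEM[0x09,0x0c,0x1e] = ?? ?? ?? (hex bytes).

MEM[0x09,0x0c,0x1e] = 9f 9f 3e

[0] 0x0b->0x1a len=6 : a7 8c 31 d2 3e d5
[1] 0x13->0x0c len=3 : 9f 1e d5
[2] 0x11->0x19 len=3 : f8 6b 9f
[3] 0x19->0x07 len=3 : f8 6b 9f
query mem[0x09]=0x9f, mem[0x0c]=0x9f, mem[0x1e]=0x3e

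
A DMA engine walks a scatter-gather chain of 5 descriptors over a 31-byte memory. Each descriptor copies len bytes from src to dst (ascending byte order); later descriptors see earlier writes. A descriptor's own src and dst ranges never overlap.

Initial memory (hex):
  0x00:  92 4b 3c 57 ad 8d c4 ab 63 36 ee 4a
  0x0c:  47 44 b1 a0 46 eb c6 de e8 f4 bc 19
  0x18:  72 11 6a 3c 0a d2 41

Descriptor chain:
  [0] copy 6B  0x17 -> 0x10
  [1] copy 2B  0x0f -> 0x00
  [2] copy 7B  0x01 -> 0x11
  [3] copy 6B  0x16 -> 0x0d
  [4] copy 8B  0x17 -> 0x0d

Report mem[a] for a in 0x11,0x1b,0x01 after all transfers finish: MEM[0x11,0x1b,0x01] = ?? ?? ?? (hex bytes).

MEM[0x11,0x1b,0x01] = 3c 3c 19

[0] 0x17->0x10 len=6 : 19 72 11 6a 3c 0a
[1] 0x0f->0x00 len=2 : a0 19
[2] 0x01->0x11 len=7 : 19 3c 57 ad 8d c4 ab
[3] 0x16->0x0d len=6 : c4 ab 72 11 6a 3c
[4] 0x17->0x0d len=8 : ab 72 11 6a 3c 0a d2 41
query mem[0x11]=0x3c, mem[0x1b]=0x3c, mem[0x01]=0x19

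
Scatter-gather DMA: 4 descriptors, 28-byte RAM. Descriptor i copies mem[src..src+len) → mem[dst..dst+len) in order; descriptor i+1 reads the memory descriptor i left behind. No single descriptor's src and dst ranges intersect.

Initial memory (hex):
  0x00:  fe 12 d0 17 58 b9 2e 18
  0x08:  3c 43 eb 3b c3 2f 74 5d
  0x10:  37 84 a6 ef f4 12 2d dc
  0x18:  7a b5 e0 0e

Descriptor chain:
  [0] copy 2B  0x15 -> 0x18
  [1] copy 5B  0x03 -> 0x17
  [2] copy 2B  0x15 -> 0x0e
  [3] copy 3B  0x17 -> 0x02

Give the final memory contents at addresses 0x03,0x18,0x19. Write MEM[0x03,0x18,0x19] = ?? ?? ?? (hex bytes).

[0] 0x15->0x18 len=2 : 12 2d
[1] 0x03->0x17 len=5 : 17 58 b9 2e 18
[2] 0x15->0x0e len=2 : 12 2d
[3] 0x17->0x02 len=3 : 17 58 b9
query mem[0x03]=0x58, mem[0x18]=0x58, mem[0x19]=0xb9

MEM[0x03,0x18,0x19] = 58 58 b9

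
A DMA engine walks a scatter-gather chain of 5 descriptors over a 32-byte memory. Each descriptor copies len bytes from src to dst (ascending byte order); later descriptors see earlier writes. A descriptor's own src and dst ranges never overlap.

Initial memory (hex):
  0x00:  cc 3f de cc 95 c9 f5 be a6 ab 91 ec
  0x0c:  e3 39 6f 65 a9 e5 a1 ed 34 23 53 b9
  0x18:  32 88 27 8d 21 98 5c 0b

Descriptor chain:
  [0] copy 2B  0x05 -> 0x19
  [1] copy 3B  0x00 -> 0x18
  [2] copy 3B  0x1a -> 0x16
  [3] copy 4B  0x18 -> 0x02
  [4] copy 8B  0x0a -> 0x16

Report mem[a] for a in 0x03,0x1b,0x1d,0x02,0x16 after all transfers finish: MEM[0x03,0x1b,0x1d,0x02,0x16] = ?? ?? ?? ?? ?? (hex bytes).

[0] 0x05->0x19 len=2 : c9 f5
[1] 0x00->0x18 len=3 : cc 3f de
[2] 0x1a->0x16 len=3 : de 8d 21
[3] 0x18->0x02 len=4 : 21 3f de 8d
[4] 0x0a->0x16 len=8 : 91 ec e3 39 6f 65 a9 e5
query mem[0x03]=0x3f, mem[0x1b]=0x65, mem[0x1d]=0xe5, mem[0x02]=0x21, mem[0x16]=0x91

MEM[0x03,0x1b,0x1d,0x02,0x16] = 3f 65 e5 21 91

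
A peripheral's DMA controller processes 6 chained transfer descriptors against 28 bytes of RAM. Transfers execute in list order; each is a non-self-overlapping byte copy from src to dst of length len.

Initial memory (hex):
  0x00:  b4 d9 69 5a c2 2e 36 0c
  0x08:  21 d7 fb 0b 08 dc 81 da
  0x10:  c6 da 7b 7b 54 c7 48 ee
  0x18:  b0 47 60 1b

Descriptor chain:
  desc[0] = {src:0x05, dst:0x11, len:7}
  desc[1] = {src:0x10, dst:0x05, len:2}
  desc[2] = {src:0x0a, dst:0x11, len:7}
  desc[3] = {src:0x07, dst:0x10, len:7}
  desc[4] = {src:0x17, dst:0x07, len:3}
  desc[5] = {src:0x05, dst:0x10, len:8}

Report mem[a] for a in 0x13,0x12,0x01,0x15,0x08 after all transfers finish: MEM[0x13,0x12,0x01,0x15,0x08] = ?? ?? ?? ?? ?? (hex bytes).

MEM[0x13,0x12,0x01,0x15,0x08] = b0 c6 d9 fb b0

#0 dst[0x11+7] := {0x2e,0x36,0x0c,0x21,0xd7,0xfb,0x0b}
#1 dst[0x05+2] := {0xc6,0x2e}
#2 dst[0x11+7] := {0xfb,0x0b,0x08,0xdc,0x81,0xda,0xc6}
#3 dst[0x10+7] := {0x0c,0x21,0xd7,0xfb,0x0b,0x08,0xdc}
#4 dst[0x07+3] := {0xc6,0xb0,0x47}
#5 dst[0x10+8] := {0xc6,0x2e,0xc6,0xb0,0x47,0xfb,0x0b,0x08}
query mem[0x13]=0xb0, mem[0x12]=0xc6, mem[0x01]=0xd9, mem[0x15]=0xfb, mem[0x08]=0xb0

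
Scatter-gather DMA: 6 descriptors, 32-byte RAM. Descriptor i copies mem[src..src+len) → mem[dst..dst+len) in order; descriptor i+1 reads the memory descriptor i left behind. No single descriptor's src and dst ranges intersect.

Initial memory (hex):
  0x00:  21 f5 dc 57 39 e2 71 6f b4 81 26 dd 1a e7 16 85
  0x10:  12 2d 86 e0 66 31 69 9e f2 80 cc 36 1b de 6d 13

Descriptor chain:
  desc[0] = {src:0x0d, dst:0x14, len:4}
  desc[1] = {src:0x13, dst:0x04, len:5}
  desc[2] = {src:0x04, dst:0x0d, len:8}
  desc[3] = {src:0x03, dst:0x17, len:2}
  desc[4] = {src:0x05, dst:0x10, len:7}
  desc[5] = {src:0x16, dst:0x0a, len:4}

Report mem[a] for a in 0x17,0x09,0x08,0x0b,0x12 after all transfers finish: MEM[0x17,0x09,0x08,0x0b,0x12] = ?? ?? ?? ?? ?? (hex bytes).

MEM[0x17,0x09,0x08,0x0b,0x12] = 57 81 12 57 85

D0: mem[0x14..0x17] <- [e7 16 85 12]
D1: mem[0x04..0x08] <- [e0 e7 16 85 12]
D2: mem[0x0d..0x14] <- [e0 e7 16 85 12 81 26 dd]
D3: mem[0x17..0x18] <- [57 e0]
D4: mem[0x10..0x16] <- [e7 16 85 12 81 26 dd]
D5: mem[0x0a..0x0d] <- [dd 57 e0 80]
query mem[0x17]=0x57, mem[0x09]=0x81, mem[0x08]=0x12, mem[0x0b]=0x57, mem[0x12]=0x85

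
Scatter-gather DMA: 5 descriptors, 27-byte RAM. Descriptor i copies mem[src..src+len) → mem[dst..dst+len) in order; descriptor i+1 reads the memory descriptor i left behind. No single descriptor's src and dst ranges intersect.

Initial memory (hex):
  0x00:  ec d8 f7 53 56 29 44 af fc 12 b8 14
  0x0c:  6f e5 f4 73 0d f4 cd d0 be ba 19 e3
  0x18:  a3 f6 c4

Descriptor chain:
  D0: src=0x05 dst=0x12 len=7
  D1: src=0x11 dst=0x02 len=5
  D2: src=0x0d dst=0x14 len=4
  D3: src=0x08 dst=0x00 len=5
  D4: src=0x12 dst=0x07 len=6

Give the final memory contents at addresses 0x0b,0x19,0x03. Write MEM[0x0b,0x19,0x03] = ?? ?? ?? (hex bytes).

MEM[0x0b,0x19,0x03] = 73 f6 14

D0: mem[0x12..0x18] <- [29 44 af fc 12 b8 14]
D1: mem[0x02..0x06] <- [f4 29 44 af fc]
D2: mem[0x14..0x17] <- [e5 f4 73 0d]
D3: mem[0x00..0x04] <- [fc 12 b8 14 6f]
D4: mem[0x07..0x0c] <- [29 44 e5 f4 73 0d]
query mem[0x0b]=0x73, mem[0x19]=0xf6, mem[0x03]=0x14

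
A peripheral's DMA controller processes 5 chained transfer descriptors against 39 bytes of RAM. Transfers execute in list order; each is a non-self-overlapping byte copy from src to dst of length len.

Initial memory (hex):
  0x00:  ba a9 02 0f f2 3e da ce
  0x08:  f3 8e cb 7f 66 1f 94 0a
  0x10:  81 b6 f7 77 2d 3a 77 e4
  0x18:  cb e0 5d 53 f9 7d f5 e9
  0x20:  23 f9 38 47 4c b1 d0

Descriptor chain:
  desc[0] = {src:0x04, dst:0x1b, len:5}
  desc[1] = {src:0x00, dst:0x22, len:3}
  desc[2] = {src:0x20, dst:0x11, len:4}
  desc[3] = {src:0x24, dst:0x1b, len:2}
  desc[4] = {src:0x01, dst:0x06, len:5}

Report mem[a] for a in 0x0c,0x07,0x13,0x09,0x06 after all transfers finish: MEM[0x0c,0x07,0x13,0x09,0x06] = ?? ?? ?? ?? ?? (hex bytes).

MEM[0x0c,0x07,0x13,0x09,0x06] = 66 02 ba f2 a9

D0: mem[0x1b..0x1f] <- [f2 3e da ce f3]
D1: mem[0x22..0x24] <- [ba a9 02]
D2: mem[0x11..0x14] <- [23 f9 ba a9]
D3: mem[0x1b..0x1c] <- [02 b1]
D4: mem[0x06..0x0a] <- [a9 02 0f f2 3e]
query mem[0x0c]=0x66, mem[0x07]=0x02, mem[0x13]=0xba, mem[0x09]=0xf2, mem[0x06]=0xa9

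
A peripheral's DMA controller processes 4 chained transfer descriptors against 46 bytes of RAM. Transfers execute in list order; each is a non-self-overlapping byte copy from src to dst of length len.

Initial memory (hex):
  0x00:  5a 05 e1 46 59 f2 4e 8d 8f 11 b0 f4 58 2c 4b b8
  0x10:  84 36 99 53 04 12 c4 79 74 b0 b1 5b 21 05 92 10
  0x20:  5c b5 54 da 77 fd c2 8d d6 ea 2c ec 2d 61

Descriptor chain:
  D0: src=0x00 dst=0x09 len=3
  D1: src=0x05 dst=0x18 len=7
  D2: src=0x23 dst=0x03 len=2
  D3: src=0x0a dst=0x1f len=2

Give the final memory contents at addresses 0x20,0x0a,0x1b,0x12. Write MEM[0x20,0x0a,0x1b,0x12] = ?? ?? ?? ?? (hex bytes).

  after D0: wrote 3B at 0x09 = 5a05e1
  after D1: wrote 7B at 0x18 = f24e8d8f5a05e1
  after D2: wrote 2B at 0x03 = da77
  after D3: wrote 2B at 0x1f = 05e1
query mem[0x20]=0xe1, mem[0x0a]=0x05, mem[0x1b]=0x8f, mem[0x12]=0x99

MEM[0x20,0x0a,0x1b,0x12] = e1 05 8f 99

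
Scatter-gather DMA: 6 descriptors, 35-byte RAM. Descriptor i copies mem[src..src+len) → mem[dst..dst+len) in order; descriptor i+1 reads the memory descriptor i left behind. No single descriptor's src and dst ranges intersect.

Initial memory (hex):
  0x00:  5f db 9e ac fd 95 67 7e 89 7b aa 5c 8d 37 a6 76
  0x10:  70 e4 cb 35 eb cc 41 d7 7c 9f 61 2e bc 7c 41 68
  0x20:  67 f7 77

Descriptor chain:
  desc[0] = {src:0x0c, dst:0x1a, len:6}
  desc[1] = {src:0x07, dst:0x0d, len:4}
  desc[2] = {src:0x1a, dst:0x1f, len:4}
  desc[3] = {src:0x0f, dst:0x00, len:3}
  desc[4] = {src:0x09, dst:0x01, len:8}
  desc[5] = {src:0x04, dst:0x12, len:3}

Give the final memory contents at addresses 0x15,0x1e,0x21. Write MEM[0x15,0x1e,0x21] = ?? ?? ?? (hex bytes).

#0 dst[0x1a+6] := {0x8d,0x37,0xa6,0x76,0x70,0xe4}
#1 dst[0x0d+4] := {0x7e,0x89,0x7b,0xaa}
#2 dst[0x1f+4] := {0x8d,0x37,0xa6,0x76}
#3 dst[0x00+3] := {0x7b,0xaa,0xe4}
#4 dst[0x01+8] := {0x7b,0xaa,0x5c,0x8d,0x7e,0x89,0x7b,0xaa}
#5 dst[0x12+3] := {0x8d,0x7e,0x89}
query mem[0x15]=0xcc, mem[0x1e]=0x70, mem[0x21]=0xa6

MEM[0x15,0x1e,0x21] = cc 70 a6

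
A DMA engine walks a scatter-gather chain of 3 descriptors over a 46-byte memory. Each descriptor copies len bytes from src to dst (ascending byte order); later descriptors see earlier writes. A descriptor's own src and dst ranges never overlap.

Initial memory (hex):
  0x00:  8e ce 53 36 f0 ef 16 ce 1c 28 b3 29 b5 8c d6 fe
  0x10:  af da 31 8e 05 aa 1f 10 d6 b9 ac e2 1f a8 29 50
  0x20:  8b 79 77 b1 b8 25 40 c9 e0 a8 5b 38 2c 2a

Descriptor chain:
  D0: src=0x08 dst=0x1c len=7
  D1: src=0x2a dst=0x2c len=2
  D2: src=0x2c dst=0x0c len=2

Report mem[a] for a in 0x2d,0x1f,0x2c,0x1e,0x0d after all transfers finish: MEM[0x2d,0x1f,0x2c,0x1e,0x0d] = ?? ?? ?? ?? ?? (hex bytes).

#0 dst[0x1c+7] := {0x1c,0x28,0xb3,0x29,0xb5,0x8c,0xd6}
#1 dst[0x2c+2] := {0x5b,0x38}
#2 dst[0x0c+2] := {0x5b,0x38}
query mem[0x2d]=0x38, mem[0x1f]=0x29, mem[0x2c]=0x5b, mem[0x1e]=0xb3, mem[0x0d]=0x38

MEM[0x2d,0x1f,0x2c,0x1e,0x0d] = 38 29 5b b3 38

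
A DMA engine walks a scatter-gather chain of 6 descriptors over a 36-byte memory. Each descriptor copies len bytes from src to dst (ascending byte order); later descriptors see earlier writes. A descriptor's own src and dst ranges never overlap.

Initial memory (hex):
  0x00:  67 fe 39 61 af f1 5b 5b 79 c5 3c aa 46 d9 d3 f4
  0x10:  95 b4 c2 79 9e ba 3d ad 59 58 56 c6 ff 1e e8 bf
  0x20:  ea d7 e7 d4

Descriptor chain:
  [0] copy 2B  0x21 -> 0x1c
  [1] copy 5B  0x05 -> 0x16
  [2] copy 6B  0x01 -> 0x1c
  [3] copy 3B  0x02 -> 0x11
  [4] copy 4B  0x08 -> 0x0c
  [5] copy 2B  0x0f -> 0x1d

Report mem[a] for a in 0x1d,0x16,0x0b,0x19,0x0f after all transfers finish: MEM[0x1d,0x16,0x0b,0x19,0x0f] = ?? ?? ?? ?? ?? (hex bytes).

MEM[0x1d,0x16,0x0b,0x19,0x0f] = aa f1 aa 79 aa

  after D0: wrote 2B at 0x1c = d7e7
  after D1: wrote 5B at 0x16 = f15b5b79c5
  after D2: wrote 6B at 0x1c = fe3961aff15b
  after D3: wrote 3B at 0x11 = 3961af
  after D4: wrote 4B at 0x0c = 79c53caa
  after D5: wrote 2B at 0x1d = aa95
query mem[0x1d]=0xaa, mem[0x16]=0xf1, mem[0x0b]=0xaa, mem[0x19]=0x79, mem[0x0f]=0xaa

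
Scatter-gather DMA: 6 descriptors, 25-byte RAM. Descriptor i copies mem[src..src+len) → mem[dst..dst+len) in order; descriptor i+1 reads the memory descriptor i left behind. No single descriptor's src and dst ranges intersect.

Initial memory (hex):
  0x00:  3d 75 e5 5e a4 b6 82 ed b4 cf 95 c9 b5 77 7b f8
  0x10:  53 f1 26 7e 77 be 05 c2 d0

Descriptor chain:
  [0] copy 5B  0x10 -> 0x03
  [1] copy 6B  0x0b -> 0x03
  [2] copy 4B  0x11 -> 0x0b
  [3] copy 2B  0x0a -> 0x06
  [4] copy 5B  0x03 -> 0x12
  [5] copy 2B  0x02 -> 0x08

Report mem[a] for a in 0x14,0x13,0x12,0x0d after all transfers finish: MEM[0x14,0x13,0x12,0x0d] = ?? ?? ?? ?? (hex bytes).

[0] 0x10->0x03 len=5 : 53 f1 26 7e 77
[1] 0x0b->0x03 len=6 : c9 b5 77 7b f8 53
[2] 0x11->0x0b len=4 : f1 26 7e 77
[3] 0x0a->0x06 len=2 : 95 f1
[4] 0x03->0x12 len=5 : c9 b5 77 95 f1
[5] 0x02->0x08 len=2 : e5 c9
query mem[0x14]=0x77, mem[0x13]=0xb5, mem[0x12]=0xc9, mem[0x0d]=0x7e

MEM[0x14,0x13,0x12,0x0d] = 77 b5 c9 7e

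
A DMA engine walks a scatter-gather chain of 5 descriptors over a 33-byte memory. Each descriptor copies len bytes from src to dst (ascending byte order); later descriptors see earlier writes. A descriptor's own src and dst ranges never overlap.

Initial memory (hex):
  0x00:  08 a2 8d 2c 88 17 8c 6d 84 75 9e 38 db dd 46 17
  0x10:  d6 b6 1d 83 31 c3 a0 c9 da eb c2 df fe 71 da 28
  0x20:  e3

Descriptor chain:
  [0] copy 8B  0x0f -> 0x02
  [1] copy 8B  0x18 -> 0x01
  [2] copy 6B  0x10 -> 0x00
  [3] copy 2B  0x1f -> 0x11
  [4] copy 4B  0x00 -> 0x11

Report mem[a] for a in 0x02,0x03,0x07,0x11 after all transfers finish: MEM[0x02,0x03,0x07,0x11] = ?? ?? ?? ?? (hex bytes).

  after D0: wrote 8B at 0x02 = 17d6b61d8331c3a0
  after D1: wrote 8B at 0x01 = daebc2dffe71da28
  after D2: wrote 6B at 0x00 = d6b61d8331c3
  after D3: wrote 2B at 0x11 = 28e3
  after D4: wrote 4B at 0x11 = d6b61d83
query mem[0x02]=0x1d, mem[0x03]=0x83, mem[0x07]=0xda, mem[0x11]=0xd6

MEM[0x02,0x03,0x07,0x11] = 1d 83 da d6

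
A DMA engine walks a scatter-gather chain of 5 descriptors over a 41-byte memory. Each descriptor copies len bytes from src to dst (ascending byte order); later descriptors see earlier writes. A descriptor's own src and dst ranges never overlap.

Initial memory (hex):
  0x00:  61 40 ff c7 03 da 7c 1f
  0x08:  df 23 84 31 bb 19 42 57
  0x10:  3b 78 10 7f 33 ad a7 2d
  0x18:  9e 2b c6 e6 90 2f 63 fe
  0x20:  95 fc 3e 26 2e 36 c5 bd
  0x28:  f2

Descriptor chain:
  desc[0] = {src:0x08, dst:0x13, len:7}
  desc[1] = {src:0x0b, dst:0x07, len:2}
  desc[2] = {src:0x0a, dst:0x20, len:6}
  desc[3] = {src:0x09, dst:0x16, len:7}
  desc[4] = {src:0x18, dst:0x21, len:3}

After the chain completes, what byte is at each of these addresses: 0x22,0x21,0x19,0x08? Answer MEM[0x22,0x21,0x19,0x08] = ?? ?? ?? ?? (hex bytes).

MEM[0x22,0x21,0x19,0x08] = bb 31 bb bb

D0: mem[0x13..0x19] <- [df 23 84 31 bb 19 42]
D1: mem[0x07..0x08] <- [31 bb]
D2: mem[0x20..0x25] <- [84 31 bb 19 42 57]
D3: mem[0x16..0x1c] <- [23 84 31 bb 19 42 57]
D4: mem[0x21..0x23] <- [31 bb 19]
query mem[0x22]=0xbb, mem[0x21]=0x31, mem[0x19]=0xbb, mem[0x08]=0xbb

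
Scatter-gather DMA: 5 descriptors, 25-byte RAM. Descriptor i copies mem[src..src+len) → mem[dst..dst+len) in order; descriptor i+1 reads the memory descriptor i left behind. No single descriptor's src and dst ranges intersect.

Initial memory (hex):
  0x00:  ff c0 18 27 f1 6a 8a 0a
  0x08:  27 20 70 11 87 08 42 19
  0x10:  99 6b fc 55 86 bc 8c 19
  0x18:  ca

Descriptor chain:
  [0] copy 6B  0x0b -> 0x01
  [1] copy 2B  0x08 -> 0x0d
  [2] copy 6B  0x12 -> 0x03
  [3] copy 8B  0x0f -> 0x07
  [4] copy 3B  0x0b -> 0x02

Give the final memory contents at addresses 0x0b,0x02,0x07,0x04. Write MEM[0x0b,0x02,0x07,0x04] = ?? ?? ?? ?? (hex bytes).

MEM[0x0b,0x02,0x07,0x04] = 55 55 19 bc

D0: mem[0x01..0x06] <- [11 87 08 42 19 99]
D1: mem[0x0d..0x0e] <- [27 20]
D2: mem[0x03..0x08] <- [fc 55 86 bc 8c 19]
D3: mem[0x07..0x0e] <- [19 99 6b fc 55 86 bc 8c]
D4: mem[0x02..0x04] <- [55 86 bc]
query mem[0x0b]=0x55, mem[0x02]=0x55, mem[0x07]=0x19, mem[0x04]=0xbc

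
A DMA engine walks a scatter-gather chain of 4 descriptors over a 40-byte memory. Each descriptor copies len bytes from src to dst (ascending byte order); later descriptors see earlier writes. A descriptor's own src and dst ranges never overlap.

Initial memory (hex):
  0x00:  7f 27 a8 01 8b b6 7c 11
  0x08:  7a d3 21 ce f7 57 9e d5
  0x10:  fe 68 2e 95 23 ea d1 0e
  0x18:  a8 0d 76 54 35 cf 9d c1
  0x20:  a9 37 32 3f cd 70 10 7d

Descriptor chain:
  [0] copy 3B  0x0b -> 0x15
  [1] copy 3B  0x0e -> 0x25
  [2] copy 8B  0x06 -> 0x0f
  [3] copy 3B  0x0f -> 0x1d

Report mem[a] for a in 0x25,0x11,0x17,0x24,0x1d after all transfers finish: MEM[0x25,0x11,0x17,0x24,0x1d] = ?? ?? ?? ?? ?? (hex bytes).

MEM[0x25,0x11,0x17,0x24,0x1d] = 9e 7a 57 cd 7c

  after D0: wrote 3B at 0x15 = cef757
  after D1: wrote 3B at 0x25 = 9ed5fe
  after D2: wrote 8B at 0x0f = 7c117ad321cef757
  after D3: wrote 3B at 0x1d = 7c117a
query mem[0x25]=0x9e, mem[0x11]=0x7a, mem[0x17]=0x57, mem[0x24]=0xcd, mem[0x1d]=0x7c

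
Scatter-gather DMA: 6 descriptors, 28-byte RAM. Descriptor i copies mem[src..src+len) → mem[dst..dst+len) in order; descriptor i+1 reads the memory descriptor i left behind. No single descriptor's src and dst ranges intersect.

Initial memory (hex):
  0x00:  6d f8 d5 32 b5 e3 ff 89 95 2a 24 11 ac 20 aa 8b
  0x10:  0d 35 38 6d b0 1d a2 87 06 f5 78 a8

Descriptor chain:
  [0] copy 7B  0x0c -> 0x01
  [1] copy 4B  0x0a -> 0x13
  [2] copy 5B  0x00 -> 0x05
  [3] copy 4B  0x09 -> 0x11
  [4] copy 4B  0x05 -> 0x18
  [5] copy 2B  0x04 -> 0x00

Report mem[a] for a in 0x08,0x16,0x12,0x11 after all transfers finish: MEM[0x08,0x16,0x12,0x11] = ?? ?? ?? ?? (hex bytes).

MEM[0x08,0x16,0x12,0x11] = aa 20 24 8b

  after D0: wrote 7B at 0x01 = ac20aa8b0d3538
  after D1: wrote 4B at 0x13 = 2411ac20
  after D2: wrote 5B at 0x05 = 6dac20aa8b
  after D3: wrote 4B at 0x11 = 8b2411ac
  after D4: wrote 4B at 0x18 = 6dac20aa
  after D5: wrote 2B at 0x00 = 8b6d
query mem[0x08]=0xaa, mem[0x16]=0x20, mem[0x12]=0x24, mem[0x11]=0x8b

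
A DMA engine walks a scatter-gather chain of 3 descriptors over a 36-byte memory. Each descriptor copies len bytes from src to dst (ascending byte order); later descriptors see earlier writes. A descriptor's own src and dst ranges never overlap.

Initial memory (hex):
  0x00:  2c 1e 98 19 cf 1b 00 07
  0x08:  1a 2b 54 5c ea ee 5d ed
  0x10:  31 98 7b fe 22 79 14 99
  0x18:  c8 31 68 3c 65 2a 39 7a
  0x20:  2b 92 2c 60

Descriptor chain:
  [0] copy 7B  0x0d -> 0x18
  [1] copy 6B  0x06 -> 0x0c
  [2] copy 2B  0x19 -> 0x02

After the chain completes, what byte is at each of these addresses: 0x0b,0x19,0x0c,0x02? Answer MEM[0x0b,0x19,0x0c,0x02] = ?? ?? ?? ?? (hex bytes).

[0] 0x0d->0x18 len=7 : ee 5d ed 31 98 7b fe
[1] 0x06->0x0c len=6 : 00 07 1a 2b 54 5c
[2] 0x19->0x02 len=2 : 5d ed
query mem[0x0b]=0x5c, mem[0x19]=0x5d, mem[0x0c]=0x00, mem[0x02]=0x5d

MEM[0x0b,0x19,0x0c,0x02] = 5c 5d 00 5d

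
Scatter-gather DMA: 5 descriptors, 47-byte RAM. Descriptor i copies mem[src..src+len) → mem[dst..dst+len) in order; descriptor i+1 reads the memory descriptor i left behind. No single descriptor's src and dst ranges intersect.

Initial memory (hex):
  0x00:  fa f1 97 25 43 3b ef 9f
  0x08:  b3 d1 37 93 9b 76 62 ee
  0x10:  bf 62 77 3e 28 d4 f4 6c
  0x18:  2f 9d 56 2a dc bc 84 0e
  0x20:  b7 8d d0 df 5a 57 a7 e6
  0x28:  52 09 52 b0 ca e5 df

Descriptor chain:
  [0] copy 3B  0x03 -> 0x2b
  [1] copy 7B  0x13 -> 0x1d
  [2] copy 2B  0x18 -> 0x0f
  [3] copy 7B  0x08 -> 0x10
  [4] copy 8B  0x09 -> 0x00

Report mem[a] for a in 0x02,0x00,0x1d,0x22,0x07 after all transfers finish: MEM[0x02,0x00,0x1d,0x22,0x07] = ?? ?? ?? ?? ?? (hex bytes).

D0: mem[0x2b..0x2d] <- [25 43 3b]
D1: mem[0x1d..0x23] <- [3e 28 d4 f4 6c 2f 9d]
D2: mem[0x0f..0x10] <- [2f 9d]
D3: mem[0x10..0x16] <- [b3 d1 37 93 9b 76 62]
D4: mem[0x00..0x07] <- [d1 37 93 9b 76 62 2f b3]
query mem[0x02]=0x93, mem[0x00]=0xd1, mem[0x1d]=0x3e, mem[0x22]=0x2f, mem[0x07]=0xb3

MEM[0x02,0x00,0x1d,0x22,0x07] = 93 d1 3e 2f b3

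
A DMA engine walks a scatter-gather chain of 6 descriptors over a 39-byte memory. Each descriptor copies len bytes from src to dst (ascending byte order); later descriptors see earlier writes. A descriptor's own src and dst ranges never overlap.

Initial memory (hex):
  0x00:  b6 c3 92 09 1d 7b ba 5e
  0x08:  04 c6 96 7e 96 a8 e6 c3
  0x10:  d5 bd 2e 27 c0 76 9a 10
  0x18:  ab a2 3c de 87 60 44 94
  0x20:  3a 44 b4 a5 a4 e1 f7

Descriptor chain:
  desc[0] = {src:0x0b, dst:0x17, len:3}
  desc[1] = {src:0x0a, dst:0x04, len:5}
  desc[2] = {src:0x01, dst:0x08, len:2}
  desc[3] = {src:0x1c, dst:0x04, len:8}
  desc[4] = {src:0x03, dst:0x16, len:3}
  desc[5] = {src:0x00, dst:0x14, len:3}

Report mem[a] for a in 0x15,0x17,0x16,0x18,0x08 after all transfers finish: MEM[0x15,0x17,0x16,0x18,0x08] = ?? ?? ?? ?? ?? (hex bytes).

[0] 0x0b->0x17 len=3 : 7e 96 a8
[1] 0x0a->0x04 len=5 : 96 7e 96 a8 e6
[2] 0x01->0x08 len=2 : c3 92
[3] 0x1c->0x04 len=8 : 87 60 44 94 3a 44 b4 a5
[4] 0x03->0x16 len=3 : 09 87 60
[5] 0x00->0x14 len=3 : b6 c3 92
query mem[0x15]=0xc3, mem[0x17]=0x87, mem[0x16]=0x92, mem[0x18]=0x60, mem[0x08]=0x3a

MEM[0x15,0x17,0x16,0x18,0x08] = c3 87 92 60 3a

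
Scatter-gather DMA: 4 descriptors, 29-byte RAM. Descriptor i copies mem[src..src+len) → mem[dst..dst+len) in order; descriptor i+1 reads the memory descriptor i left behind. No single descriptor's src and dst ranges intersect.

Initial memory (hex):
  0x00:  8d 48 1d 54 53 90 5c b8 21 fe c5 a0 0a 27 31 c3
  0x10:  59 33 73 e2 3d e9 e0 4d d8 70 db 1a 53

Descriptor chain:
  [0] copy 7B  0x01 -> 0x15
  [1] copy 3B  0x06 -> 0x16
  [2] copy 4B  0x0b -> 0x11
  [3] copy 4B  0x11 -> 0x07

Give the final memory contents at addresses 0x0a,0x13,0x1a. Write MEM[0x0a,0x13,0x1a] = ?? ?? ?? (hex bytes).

D0: mem[0x15..0x1b] <- [48 1d 54 53 90 5c b8]
D1: mem[0x16..0x18] <- [5c b8 21]
D2: mem[0x11..0x14] <- [a0 0a 27 31]
D3: mem[0x07..0x0a] <- [a0 0a 27 31]
query mem[0x0a]=0x31, mem[0x13]=0x27, mem[0x1a]=0x5c

MEM[0x0a,0x13,0x1a] = 31 27 5c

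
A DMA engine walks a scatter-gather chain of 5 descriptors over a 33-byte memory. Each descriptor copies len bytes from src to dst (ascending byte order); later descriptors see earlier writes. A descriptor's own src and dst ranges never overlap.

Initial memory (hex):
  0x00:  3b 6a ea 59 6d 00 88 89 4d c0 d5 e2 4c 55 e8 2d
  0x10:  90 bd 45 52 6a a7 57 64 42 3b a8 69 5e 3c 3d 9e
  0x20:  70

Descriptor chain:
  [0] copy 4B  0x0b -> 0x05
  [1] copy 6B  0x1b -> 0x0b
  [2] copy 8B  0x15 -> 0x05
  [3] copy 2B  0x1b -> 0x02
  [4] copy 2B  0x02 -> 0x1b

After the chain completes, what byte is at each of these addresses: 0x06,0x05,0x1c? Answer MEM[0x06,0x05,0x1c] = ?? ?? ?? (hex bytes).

[0] 0x0b->0x05 len=4 : e2 4c 55 e8
[1] 0x1b->0x0b len=6 : 69 5e 3c 3d 9e 70
[2] 0x15->0x05 len=8 : a7 57 64 42 3b a8 69 5e
[3] 0x1b->0x02 len=2 : 69 5e
[4] 0x02->0x1b len=2 : 69 5e
query mem[0x06]=0x57, mem[0x05]=0xa7, mem[0x1c]=0x5e

MEM[0x06,0x05,0x1c] = 57 a7 5e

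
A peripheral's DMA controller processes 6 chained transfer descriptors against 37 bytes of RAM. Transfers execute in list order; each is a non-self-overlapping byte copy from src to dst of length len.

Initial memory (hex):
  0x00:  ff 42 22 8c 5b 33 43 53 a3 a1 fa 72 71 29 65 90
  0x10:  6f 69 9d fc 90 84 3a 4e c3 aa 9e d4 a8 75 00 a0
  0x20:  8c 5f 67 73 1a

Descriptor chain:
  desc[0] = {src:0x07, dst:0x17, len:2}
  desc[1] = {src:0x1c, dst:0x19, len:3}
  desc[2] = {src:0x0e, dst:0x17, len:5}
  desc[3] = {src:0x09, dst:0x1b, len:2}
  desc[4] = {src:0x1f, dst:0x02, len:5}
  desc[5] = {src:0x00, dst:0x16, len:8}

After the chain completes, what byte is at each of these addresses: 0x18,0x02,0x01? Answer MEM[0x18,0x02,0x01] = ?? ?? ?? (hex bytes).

[0] 0x07->0x17 len=2 : 53 a3
[1] 0x1c->0x19 len=3 : a8 75 00
[2] 0x0e->0x17 len=5 : 65 90 6f 69 9d
[3] 0x09->0x1b len=2 : a1 fa
[4] 0x1f->0x02 len=5 : a0 8c 5f 67 73
[5] 0x00->0x16 len=8 : ff 42 a0 8c 5f 67 73 53
query mem[0x18]=0xa0, mem[0x02]=0xa0, mem[0x01]=0x42

MEM[0x18,0x02,0x01] = a0 a0 42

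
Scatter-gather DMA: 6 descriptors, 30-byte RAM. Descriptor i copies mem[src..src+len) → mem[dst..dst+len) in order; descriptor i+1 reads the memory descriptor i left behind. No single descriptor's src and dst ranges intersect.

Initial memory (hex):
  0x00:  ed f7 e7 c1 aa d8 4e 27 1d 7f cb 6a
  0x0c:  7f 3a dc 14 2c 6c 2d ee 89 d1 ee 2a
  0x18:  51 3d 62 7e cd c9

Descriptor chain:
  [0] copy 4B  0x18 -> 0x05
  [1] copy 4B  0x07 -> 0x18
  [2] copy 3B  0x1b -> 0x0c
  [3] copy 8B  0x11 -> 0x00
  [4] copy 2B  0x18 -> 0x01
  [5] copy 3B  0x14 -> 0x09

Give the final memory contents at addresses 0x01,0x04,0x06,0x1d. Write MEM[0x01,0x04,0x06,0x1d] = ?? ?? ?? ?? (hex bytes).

MEM[0x01,0x04,0x06,0x1d] = 62 d1 2a c9

[0] 0x18->0x05 len=4 : 51 3d 62 7e
[1] 0x07->0x18 len=4 : 62 7e 7f cb
[2] 0x1b->0x0c len=3 : cb cd c9
[3] 0x11->0x00 len=8 : 6c 2d ee 89 d1 ee 2a 62
[4] 0x18->0x01 len=2 : 62 7e
[5] 0x14->0x09 len=3 : 89 d1 ee
query mem[0x01]=0x62, mem[0x04]=0xd1, mem[0x06]=0x2a, mem[0x1d]=0xc9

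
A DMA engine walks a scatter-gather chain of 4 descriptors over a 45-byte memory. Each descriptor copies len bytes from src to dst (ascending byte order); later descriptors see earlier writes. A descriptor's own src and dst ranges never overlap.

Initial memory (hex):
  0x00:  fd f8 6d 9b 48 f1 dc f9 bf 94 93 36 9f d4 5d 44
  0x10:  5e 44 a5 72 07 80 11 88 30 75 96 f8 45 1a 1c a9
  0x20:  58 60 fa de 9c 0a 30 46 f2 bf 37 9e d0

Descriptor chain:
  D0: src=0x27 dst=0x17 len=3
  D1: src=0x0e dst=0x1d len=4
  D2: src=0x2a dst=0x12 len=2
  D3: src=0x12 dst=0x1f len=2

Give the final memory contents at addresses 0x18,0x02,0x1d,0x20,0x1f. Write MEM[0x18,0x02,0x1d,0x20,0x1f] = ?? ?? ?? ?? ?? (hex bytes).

MEM[0x18,0x02,0x1d,0x20,0x1f] = f2 6d 5d 9e 37

D0: mem[0x17..0x19] <- [46 f2 bf]
D1: mem[0x1d..0x20] <- [5d 44 5e 44]
D2: mem[0x12..0x13] <- [37 9e]
D3: mem[0x1f..0x20] <- [37 9e]
query mem[0x18]=0xf2, mem[0x02]=0x6d, mem[0x1d]=0x5d, mem[0x20]=0x9e, mem[0x1f]=0x37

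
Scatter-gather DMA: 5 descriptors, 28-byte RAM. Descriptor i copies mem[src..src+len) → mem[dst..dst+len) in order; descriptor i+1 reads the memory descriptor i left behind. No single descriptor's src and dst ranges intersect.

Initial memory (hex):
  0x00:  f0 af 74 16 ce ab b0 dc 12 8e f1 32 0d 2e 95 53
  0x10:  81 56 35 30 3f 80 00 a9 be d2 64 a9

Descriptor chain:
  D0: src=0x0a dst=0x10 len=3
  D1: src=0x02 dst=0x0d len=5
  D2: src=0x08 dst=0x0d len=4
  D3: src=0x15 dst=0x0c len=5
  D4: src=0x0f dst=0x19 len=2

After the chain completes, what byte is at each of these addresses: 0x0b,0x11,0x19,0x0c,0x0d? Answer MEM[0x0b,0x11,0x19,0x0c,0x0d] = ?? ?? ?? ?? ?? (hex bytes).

#0 dst[0x10+3] := {0xf1,0x32,0x0d}
#1 dst[0x0d+5] := {0x74,0x16,0xce,0xab,0xb0}
#2 dst[0x0d+4] := {0x12,0x8e,0xf1,0x32}
#3 dst[0x0c+5] := {0x80,0x00,0xa9,0xbe,0xd2}
#4 dst[0x19+2] := {0xbe,0xd2}
query mem[0x0b]=0x32, mem[0x11]=0xb0, mem[0x19]=0xbe, mem[0x0c]=0x80, mem[0x0d]=0x00

MEM[0x0b,0x11,0x19,0x0c,0x0d] = 32 b0 be 80 00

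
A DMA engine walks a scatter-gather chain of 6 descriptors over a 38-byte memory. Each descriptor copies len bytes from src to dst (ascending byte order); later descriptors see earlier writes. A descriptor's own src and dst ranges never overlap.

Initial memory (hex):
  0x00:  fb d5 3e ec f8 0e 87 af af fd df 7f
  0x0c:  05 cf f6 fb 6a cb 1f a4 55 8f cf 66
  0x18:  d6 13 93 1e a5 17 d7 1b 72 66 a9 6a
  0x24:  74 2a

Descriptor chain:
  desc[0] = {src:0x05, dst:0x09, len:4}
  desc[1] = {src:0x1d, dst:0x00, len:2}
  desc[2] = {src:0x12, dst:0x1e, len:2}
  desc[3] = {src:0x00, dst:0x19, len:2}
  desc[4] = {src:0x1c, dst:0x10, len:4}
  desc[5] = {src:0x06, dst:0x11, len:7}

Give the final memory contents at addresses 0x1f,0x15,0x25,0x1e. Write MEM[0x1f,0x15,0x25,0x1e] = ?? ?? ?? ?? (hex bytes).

[0] 0x05->0x09 len=4 : 0e 87 af af
[1] 0x1d->0x00 len=2 : 17 d7
[2] 0x12->0x1e len=2 : 1f a4
[3] 0x00->0x19 len=2 : 17 d7
[4] 0x1c->0x10 len=4 : a5 17 1f a4
[5] 0x06->0x11 len=7 : 87 af af 0e 87 af af
query mem[0x1f]=0xa4, mem[0x15]=0x87, mem[0x25]=0x2a, mem[0x1e]=0x1f

MEM[0x1f,0x15,0x25,0x1e] = a4 87 2a 1f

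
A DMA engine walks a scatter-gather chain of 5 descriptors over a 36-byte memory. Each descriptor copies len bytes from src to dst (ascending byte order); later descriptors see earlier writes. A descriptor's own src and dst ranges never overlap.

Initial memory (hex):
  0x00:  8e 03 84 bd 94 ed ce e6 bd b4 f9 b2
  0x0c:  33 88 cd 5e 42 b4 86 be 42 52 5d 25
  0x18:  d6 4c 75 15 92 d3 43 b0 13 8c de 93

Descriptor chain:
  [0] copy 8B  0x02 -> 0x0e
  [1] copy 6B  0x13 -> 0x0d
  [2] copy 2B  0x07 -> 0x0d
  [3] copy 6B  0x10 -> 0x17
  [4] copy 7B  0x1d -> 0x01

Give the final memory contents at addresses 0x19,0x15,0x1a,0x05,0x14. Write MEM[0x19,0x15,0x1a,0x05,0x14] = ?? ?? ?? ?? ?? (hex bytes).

MEM[0x19,0x15,0x1a,0x05,0x14] = d6 b4 e6 8c bd

#0 dst[0x0e+8] := {0x84,0xbd,0x94,0xed,0xce,0xe6,0xbd,0xb4}
#1 dst[0x0d+6] := {0xe6,0xbd,0xb4,0x5d,0x25,0xd6}
#2 dst[0x0d+2] := {0xe6,0xbd}
#3 dst[0x17+6] := {0x5d,0x25,0xd6,0xe6,0xbd,0xb4}
#4 dst[0x01+7] := {0xd3,0x43,0xb0,0x13,0x8c,0xde,0x93}
query mem[0x19]=0xd6, mem[0x15]=0xb4, mem[0x1a]=0xe6, mem[0x05]=0x8c, mem[0x14]=0xbd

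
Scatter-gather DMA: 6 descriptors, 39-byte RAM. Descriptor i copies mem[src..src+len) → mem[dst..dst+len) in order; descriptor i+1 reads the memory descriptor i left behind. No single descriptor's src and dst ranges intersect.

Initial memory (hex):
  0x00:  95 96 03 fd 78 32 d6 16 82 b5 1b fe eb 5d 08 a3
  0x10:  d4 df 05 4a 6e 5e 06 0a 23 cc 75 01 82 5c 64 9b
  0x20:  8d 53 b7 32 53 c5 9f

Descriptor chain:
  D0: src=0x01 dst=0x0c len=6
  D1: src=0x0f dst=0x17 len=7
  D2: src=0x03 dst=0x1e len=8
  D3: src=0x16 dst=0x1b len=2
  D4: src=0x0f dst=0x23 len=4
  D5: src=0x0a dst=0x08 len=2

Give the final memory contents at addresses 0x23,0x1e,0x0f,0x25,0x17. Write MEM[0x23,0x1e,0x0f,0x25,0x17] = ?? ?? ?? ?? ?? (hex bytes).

MEM[0x23,0x1e,0x0f,0x25,0x17] = 78 fd 78 d6 78

D0: mem[0x0c..0x11] <- [96 03 fd 78 32 d6]
D1: mem[0x17..0x1d] <- [78 32 d6 05 4a 6e 5e]
D2: mem[0x1e..0x25] <- [fd 78 32 d6 16 82 b5 1b]
D3: mem[0x1b..0x1c] <- [06 78]
D4: mem[0x23..0x26] <- [78 32 d6 05]
D5: mem[0x08..0x09] <- [1b fe]
query mem[0x23]=0x78, mem[0x1e]=0xfd, mem[0x0f]=0x78, mem[0x25]=0xd6, mem[0x17]=0x78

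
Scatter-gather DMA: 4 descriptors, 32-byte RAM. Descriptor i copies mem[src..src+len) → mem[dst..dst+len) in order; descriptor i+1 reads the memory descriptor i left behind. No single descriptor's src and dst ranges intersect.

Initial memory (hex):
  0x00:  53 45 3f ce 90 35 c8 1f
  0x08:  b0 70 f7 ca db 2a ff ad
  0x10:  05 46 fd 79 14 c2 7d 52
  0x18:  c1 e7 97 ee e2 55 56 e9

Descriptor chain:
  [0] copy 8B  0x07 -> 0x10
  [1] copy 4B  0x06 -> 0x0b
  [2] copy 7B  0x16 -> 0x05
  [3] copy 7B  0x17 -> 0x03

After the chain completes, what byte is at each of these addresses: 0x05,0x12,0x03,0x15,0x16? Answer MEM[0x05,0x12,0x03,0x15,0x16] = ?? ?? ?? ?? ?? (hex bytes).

MEM[0x05,0x12,0x03,0x15,0x16] = e7 70 ff db 2a

[0] 0x07->0x10 len=8 : 1f b0 70 f7 ca db 2a ff
[1] 0x06->0x0b len=4 : c8 1f b0 70
[2] 0x16->0x05 len=7 : 2a ff c1 e7 97 ee e2
[3] 0x17->0x03 len=7 : ff c1 e7 97 ee e2 55
query mem[0x05]=0xe7, mem[0x12]=0x70, mem[0x03]=0xff, mem[0x15]=0xdb, mem[0x16]=0x2a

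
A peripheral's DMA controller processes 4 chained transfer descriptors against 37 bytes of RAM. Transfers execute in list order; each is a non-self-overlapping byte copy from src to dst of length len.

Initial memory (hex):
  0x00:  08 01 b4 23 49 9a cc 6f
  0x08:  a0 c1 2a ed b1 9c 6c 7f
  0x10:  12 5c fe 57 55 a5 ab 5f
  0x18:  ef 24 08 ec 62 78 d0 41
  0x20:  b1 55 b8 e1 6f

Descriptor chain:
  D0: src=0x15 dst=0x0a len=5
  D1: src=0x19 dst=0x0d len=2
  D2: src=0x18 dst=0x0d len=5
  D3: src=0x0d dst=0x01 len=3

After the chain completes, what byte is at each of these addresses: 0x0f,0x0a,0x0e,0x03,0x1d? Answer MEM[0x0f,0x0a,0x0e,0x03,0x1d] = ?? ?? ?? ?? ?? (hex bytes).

D0: mem[0x0a..0x0e] <- [a5 ab 5f ef 24]
D1: mem[0x0d..0x0e] <- [24 08]
D2: mem[0x0d..0x11] <- [ef 24 08 ec 62]
D3: mem[0x01..0x03] <- [ef 24 08]
query mem[0x0f]=0x08, mem[0x0a]=0xa5, mem[0x0e]=0x24, mem[0x03]=0x08, mem[0x1d]=0x78

MEM[0x0f,0x0a,0x0e,0x03,0x1d] = 08 a5 24 08 78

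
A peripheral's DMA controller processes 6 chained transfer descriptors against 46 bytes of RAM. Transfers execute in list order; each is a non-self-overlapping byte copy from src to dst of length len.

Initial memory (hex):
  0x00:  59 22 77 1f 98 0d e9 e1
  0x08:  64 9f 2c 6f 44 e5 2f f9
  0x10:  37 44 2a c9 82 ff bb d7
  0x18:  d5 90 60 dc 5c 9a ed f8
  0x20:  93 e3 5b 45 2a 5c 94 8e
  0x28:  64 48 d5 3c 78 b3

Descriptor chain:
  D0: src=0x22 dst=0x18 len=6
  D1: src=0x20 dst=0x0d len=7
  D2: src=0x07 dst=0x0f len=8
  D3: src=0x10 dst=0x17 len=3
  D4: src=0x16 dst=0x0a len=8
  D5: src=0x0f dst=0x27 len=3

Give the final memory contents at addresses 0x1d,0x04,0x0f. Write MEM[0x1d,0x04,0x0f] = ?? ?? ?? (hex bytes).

#0 dst[0x18+6] := {0x5b,0x45,0x2a,0x5c,0x94,0x8e}
#1 dst[0x0d+7] := {0x93,0xe3,0x5b,0x45,0x2a,0x5c,0x94}
#2 dst[0x0f+8] := {0xe1,0x64,0x9f,0x2c,0x6f,0x44,0x93,0xe3}
#3 dst[0x17+3] := {0x64,0x9f,0x2c}
#4 dst[0x0a+8] := {0xe3,0x64,0x9f,0x2c,0x2a,0x5c,0x94,0x8e}
#5 dst[0x27+3] := {0x5c,0x94,0x8e}
query mem[0x1d]=0x8e, mem[0x04]=0x98, mem[0x0f]=0x5c

MEM[0x1d,0x04,0x0f] = 8e 98 5c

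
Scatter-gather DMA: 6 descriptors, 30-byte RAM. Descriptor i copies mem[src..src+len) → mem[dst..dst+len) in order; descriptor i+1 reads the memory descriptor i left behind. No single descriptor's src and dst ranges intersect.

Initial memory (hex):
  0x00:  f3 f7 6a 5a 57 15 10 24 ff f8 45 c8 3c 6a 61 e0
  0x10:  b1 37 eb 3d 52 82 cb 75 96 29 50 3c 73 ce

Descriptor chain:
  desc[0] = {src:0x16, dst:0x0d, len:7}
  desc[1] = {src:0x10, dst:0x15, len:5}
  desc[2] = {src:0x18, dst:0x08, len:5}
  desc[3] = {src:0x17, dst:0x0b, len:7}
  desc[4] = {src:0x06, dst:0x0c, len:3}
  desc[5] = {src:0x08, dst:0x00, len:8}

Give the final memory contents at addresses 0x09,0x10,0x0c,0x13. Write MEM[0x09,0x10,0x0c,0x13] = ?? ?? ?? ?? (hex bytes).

MEM[0x09,0x10,0x0c,0x13] = 52 73 10 73

#0 dst[0x0d+7] := {0xcb,0x75,0x96,0x29,0x50,0x3c,0x73}
#1 dst[0x15+5] := {0x29,0x50,0x3c,0x73,0x52}
#2 dst[0x08+5] := {0x73,0x52,0x50,0x3c,0x73}
#3 dst[0x0b+7] := {0x3c,0x73,0x52,0x50,0x3c,0x73,0xce}
#4 dst[0x0c+3] := {0x10,0x24,0x73}
#5 dst[0x00+8] := {0x73,0x52,0x50,0x3c,0x10,0x24,0x73,0x3c}
query mem[0x09]=0x52, mem[0x10]=0x73, mem[0x0c]=0x10, mem[0x13]=0x73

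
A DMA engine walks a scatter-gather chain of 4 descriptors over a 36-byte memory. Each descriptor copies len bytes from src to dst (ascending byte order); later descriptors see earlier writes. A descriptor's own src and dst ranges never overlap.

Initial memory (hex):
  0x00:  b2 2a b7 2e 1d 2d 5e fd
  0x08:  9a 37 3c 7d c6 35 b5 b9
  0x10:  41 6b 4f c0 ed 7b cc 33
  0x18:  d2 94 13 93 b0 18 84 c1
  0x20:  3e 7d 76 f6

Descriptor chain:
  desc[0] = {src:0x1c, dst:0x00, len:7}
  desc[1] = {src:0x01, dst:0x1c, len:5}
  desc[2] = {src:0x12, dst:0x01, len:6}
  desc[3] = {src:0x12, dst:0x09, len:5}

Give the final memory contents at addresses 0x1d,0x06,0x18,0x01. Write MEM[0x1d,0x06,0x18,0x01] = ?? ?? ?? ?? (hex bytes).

[0] 0x1c->0x00 len=7 : b0 18 84 c1 3e 7d 76
[1] 0x01->0x1c len=5 : 18 84 c1 3e 7d
[2] 0x12->0x01 len=6 : 4f c0 ed 7b cc 33
[3] 0x12->0x09 len=5 : 4f c0 ed 7b cc
query mem[0x1d]=0x84, mem[0x06]=0x33, mem[0x18]=0xd2, mem[0x01]=0x4f

MEM[0x1d,0x06,0x18,0x01] = 84 33 d2 4f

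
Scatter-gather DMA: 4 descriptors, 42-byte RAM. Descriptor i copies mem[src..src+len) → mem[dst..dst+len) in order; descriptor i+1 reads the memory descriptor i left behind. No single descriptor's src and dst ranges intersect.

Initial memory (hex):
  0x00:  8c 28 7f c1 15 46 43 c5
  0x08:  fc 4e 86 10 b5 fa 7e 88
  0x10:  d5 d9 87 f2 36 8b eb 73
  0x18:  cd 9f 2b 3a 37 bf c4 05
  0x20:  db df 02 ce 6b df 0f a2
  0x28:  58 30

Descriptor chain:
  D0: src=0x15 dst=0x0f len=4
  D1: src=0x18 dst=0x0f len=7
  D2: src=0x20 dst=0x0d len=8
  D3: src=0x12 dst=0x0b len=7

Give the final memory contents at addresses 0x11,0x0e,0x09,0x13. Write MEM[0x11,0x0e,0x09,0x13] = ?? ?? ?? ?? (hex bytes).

[0] 0x15->0x0f len=4 : 8b eb 73 cd
[1] 0x18->0x0f len=7 : cd 9f 2b 3a 37 bf c4
[2] 0x20->0x0d len=8 : db df 02 ce 6b df 0f a2
[3] 0x12->0x0b len=7 : df 0f a2 c4 eb 73 cd
query mem[0x11]=0xcd, mem[0x0e]=0xc4, mem[0x09]=0x4e, mem[0x13]=0x0f

MEM[0x11,0x0e,0x09,0x13] = cd c4 4e 0f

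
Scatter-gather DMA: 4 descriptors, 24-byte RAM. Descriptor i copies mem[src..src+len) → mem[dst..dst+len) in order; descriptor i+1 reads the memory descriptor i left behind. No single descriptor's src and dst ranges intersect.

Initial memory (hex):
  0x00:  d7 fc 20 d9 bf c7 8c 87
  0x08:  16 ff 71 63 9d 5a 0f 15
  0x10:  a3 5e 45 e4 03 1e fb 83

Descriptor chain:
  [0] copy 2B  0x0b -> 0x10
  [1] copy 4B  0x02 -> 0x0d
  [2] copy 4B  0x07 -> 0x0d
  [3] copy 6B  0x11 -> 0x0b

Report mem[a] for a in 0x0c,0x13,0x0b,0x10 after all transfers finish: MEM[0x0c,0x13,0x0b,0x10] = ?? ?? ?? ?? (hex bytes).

MEM[0x0c,0x13,0x0b,0x10] = 45 e4 9d fb

#0 dst[0x10+2] := {0x63,0x9d}
#1 dst[0x0d+4] := {0x20,0xd9,0xbf,0xc7}
#2 dst[0x0d+4] := {0x87,0x16,0xff,0x71}
#3 dst[0x0b+6] := {0x9d,0x45,0xe4,0x03,0x1e,0xfb}
query mem[0x0c]=0x45, mem[0x13]=0xe4, mem[0x0b]=0x9d, mem[0x10]=0xfb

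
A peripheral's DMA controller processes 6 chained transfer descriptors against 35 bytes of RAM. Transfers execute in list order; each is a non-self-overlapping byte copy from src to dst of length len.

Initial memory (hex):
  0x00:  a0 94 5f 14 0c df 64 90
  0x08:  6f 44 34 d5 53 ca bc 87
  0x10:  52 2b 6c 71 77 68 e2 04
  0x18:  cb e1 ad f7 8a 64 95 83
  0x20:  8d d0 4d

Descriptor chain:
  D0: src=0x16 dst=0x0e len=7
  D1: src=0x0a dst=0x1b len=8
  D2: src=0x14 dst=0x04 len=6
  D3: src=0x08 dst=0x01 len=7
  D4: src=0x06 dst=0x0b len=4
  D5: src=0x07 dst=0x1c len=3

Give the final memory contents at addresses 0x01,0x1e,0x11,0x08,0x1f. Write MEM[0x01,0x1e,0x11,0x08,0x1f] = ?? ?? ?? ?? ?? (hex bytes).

  after D0: wrote 7B at 0x0e = e204cbe1adf78a
  after D1: wrote 8B at 0x1b = 34d553cae204cbe1
  after D2: wrote 6B at 0x04 = 8a68e204cbe1
  after D3: wrote 7B at 0x01 = cbe134d553cae2
  after D4: wrote 4B at 0x0b = cae2cbe1
  after D5: wrote 3B at 0x1c = e2cbe1
query mem[0x01]=0xcb, mem[0x1e]=0xe1, mem[0x11]=0xe1, mem[0x08]=0xcb, mem[0x1f]=0xe2

MEM[0x01,0x1e,0x11,0x08,0x1f] = cb e1 e1 cb e2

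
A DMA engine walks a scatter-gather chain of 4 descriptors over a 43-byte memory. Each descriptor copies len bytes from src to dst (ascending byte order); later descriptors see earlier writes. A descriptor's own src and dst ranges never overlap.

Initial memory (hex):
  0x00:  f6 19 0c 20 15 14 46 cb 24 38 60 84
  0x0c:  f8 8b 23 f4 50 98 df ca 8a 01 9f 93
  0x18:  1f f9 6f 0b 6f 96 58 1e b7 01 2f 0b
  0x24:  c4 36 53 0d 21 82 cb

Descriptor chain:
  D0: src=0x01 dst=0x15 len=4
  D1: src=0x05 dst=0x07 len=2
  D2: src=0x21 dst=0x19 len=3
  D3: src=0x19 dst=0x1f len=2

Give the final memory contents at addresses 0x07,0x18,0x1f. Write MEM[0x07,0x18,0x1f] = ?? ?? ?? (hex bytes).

D0: mem[0x15..0x18] <- [19 0c 20 15]
D1: mem[0x07..0x08] <- [14 46]
D2: mem[0x19..0x1b] <- [01 2f 0b]
D3: mem[0x1f..0x20] <- [01 2f]
query mem[0x07]=0x14, mem[0x18]=0x15, mem[0x1f]=0x01

MEM[0x07,0x18,0x1f] = 14 15 01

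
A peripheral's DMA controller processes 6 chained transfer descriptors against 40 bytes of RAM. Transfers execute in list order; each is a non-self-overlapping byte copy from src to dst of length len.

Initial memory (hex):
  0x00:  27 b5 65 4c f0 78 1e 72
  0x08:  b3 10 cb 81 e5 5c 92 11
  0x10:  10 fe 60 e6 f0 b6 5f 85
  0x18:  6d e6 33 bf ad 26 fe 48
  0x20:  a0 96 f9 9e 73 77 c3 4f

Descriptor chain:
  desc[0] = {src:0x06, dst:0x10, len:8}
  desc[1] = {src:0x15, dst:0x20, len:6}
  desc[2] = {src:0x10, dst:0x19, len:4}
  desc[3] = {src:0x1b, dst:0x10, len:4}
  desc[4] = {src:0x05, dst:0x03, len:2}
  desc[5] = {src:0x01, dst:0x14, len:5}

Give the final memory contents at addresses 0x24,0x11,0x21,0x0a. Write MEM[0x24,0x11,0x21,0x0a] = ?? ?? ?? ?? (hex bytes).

D0: mem[0x10..0x17] <- [1e 72 b3 10 cb 81 e5 5c]
D1: mem[0x20..0x25] <- [81 e5 5c 6d e6 33]
D2: mem[0x19..0x1c] <- [1e 72 b3 10]
D3: mem[0x10..0x13] <- [b3 10 26 fe]
D4: mem[0x03..0x04] <- [78 1e]
D5: mem[0x14..0x18] <- [b5 65 78 1e 78]
query mem[0x24]=0xe6, mem[0x11]=0x10, mem[0x21]=0xe5, mem[0x0a]=0xcb

MEM[0x24,0x11,0x21,0x0a] = e6 10 e5 cb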